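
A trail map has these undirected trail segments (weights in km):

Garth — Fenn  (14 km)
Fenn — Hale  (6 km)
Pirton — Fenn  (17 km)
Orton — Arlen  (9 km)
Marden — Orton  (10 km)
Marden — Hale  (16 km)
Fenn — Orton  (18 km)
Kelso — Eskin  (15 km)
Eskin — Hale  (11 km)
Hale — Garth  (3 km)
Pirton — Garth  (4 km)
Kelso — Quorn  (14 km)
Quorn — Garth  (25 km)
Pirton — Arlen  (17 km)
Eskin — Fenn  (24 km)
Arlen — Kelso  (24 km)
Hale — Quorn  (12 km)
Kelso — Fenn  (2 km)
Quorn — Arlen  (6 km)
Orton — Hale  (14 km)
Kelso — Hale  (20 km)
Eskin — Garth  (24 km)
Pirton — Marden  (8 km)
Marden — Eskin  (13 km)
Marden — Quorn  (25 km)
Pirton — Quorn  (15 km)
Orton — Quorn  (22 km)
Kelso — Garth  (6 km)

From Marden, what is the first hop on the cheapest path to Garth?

Candidate routes:
Marden - Orton - Hale - Garth: 10+14+3 = 27
Marden - Pirton - Garth: 8+4 = 12
Marden - Hale - Garth: 16+3 = 19
The minimum is 12 km via Marden - Pirton - Garth.
So from Marden the first move is to Pirton.

Pirton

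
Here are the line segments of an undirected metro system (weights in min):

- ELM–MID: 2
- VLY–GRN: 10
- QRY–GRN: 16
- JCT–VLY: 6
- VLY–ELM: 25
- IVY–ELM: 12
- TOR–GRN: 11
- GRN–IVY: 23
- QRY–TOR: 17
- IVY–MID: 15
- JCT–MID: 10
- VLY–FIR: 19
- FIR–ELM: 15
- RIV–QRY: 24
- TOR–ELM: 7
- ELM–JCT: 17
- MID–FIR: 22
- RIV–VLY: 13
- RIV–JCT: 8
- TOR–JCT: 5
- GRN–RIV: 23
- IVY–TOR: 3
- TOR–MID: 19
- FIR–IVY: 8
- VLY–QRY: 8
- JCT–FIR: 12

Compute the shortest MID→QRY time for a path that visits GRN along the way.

Shortest MID→GRN: MID–ELM–TOR–GRN = 20
Shortest GRN→QRY: GRN–QRY = 16
Total via GRN: 20 + 16 = 36 min.

36 min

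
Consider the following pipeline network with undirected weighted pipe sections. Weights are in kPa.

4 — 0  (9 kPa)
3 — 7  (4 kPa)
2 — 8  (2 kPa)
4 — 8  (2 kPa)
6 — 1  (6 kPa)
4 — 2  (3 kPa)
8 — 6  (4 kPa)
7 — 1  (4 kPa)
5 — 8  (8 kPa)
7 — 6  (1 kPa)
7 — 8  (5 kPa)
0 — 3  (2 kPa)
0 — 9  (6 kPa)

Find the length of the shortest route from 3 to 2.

Settle nodes by increasing distance from 3:
3: 0
0: 2  (via 3)
7: 4  (via 3)
6: 5  (via 7)
1: 8  (via 7)
9: 8  (via 0)
8: 9  (via 7)
2: 11  (via 8)
Shortest route: 3–7–8–2 = 11 kPa.

11 kPa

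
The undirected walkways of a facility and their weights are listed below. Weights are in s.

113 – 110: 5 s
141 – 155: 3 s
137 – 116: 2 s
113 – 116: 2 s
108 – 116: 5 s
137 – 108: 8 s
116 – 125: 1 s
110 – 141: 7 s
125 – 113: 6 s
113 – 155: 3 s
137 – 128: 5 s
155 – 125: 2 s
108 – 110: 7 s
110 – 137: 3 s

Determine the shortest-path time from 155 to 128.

10 s

Enumerating some paths:
155–113–125–116–137–128: 3+6+1+2+5 = 17
155–113–116–137–128: 3+2+2+5 = 12
155–125–116–137–128: 2+1+2+5 = 10
155–113–110–137–128: 3+5+3+5 = 16
The minimum is 10 s via 155–125–116–137–128.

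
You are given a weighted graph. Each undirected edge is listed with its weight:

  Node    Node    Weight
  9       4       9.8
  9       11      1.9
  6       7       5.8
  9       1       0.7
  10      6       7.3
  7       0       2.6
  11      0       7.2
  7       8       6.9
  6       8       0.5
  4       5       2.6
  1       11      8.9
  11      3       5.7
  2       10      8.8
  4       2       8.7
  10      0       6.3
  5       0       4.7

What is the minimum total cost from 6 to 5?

13.1

Running Dijkstra from 6:
6: 0
8: 0.5  (via 6)
7: 5.8  (via 6)
10: 7.3  (via 6)
0: 8.4  (via 7)
5: 13.1  (via 0)
Shortest route: 6 → 7 → 0 → 5 = 13.1.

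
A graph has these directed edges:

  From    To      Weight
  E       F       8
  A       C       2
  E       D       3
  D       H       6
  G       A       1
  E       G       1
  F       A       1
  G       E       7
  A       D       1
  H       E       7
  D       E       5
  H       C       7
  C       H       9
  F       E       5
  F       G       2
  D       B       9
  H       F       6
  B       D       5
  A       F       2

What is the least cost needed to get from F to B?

11

Candidate routes:
F → E → G → A → D → B: 5+1+1+1+9 = 17
F → G → A → D → B: 2+1+1+9 = 13
F → E → D → B: 5+3+9 = 17
F → A → D → B: 1+1+9 = 11
Cheapest is F → A → D → B at 11.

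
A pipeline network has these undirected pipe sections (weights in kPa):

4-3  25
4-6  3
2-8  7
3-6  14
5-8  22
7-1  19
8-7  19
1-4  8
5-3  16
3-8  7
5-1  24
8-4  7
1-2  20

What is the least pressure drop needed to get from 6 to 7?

29 kPa

Shortest distances from 6:
6: 0
4: 3  (via 6)
8: 10  (via 4)
1: 11  (via 4)
3: 14  (via 6)
2: 17  (via 8)
7: 29  (via 8)
Shortest route: 6–4–8–7 = 29 kPa.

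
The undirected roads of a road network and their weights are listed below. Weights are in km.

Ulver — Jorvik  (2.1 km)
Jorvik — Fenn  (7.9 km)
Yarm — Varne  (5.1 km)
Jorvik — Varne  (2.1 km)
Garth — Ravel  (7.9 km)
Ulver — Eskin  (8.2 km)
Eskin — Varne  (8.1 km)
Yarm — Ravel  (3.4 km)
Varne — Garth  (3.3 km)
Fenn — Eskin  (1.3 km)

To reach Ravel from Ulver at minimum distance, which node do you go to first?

Enumerating some paths:
Ulver - Eskin - Varne - Yarm - Ravel: 8.2+8.1+5.1+3.4 = 24.8
Ulver - Jorvik - Varne - Garth - Ravel: 2.1+2.1+3.3+7.9 = 15.4
Ulver - Jorvik - Varne - Yarm - Ravel: 2.1+2.1+5.1+3.4 = 12.7
The minimum is 12.7 km via Ulver - Jorvik - Varne - Yarm - Ravel.
So from Ulver the first move is to Jorvik.

Jorvik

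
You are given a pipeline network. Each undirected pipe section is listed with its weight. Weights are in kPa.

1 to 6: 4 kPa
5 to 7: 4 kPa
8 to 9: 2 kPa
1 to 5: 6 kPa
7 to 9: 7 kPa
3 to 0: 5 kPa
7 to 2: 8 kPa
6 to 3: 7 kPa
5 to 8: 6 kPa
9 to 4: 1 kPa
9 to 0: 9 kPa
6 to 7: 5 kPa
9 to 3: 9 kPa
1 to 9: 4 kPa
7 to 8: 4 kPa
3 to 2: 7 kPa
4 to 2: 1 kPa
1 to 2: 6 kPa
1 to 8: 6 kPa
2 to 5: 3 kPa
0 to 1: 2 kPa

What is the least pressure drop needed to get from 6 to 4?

Candidate routes:
6–7–8–9–4: 5+4+2+1 = 12
6–1–2–4: 4+6+1 = 11
6–1–9–4: 4+4+1 = 9
Cheapest is 6–1–9–4 at 9 kPa.

9 kPa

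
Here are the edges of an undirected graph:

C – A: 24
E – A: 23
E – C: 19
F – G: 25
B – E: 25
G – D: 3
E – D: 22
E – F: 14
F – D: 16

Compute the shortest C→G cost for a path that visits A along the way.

Best C to A: C → A costing 24
Best A to G: A → E → D → G costing 48
Total via A: 24 + 48 = 72.

72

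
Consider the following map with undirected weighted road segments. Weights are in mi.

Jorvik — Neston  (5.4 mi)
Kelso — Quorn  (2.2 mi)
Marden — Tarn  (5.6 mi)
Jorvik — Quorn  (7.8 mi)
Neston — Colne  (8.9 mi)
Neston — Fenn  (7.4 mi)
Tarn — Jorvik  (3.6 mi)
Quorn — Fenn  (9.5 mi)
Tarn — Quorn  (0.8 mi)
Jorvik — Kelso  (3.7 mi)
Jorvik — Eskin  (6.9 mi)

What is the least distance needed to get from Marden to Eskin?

Running Dijkstra from Marden:
Marden: 0
Tarn: 5.6  (via Marden)
Quorn: 6.4  (via Tarn)
Kelso: 8.6  (via Quorn)
Jorvik: 9.2  (via Tarn)
Neston: 14.6  (via Jorvik)
Fenn: 15.9  (via Quorn)
Eskin: 16.1  (via Jorvik)
Shortest route: Marden → Tarn → Jorvik → Eskin = 16.1 mi.

16.1 mi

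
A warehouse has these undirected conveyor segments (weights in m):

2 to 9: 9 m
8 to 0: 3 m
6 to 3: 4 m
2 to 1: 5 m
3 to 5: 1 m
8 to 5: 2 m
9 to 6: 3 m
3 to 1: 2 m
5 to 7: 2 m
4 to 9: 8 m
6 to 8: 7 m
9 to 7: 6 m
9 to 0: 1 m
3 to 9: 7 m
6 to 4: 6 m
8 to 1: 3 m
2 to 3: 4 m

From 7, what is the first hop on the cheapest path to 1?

5

Candidate routes:
7 → 5 → 3 → 1: 2+1+2 = 5
7 → 5 → 8 → 1: 2+2+3 = 7
7 → 5 → 3 → 2 → 1: 2+1+4+5 = 12
The minimum is 5 m via 7 → 5 → 3 → 1.
So from 7 the first move is to 5.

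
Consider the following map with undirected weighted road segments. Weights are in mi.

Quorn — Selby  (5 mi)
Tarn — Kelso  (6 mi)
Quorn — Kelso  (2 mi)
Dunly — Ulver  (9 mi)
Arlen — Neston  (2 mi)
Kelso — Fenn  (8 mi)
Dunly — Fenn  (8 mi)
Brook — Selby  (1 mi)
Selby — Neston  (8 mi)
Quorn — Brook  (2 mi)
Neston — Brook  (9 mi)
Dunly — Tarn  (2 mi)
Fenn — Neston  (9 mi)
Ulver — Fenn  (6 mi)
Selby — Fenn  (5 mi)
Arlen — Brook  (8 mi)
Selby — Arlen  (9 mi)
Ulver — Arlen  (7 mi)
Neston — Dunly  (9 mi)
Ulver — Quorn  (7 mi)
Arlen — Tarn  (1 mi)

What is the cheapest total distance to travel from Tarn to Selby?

Enumerating some paths:
Tarn → Arlen → Selby: 1+9 = 10
Tarn → Arlen → Neston → Selby: 1+2+8 = 11
The minimum is 10 mi via Tarn → Arlen → Selby.

10 mi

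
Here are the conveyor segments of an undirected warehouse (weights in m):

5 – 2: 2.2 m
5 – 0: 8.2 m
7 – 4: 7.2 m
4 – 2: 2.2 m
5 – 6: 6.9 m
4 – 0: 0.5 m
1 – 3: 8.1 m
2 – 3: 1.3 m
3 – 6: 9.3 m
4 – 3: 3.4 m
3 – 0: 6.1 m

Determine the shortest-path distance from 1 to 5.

Shortest distances from 1:
1: 0
3: 8.1  (via 1)
2: 9.4  (via 3)
4: 11.5  (via 3)
5: 11.6  (via 2)
Shortest route: 1 → 3 → 2 → 5 = 11.6 m.

11.6 m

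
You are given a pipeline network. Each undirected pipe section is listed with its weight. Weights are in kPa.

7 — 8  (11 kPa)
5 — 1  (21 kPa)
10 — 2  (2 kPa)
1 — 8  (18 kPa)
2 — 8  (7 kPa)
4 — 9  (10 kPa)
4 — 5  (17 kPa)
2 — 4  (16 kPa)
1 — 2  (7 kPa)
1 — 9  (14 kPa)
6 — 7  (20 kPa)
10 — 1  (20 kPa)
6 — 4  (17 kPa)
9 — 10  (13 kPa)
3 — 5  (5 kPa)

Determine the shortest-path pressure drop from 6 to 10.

Compare a few routes:
6–4–2–10: 17+16+2 = 35
6–7–8–2–10: 20+11+7+2 = 40
The minimum is 35 kPa via 6–4–2–10.

35 kPa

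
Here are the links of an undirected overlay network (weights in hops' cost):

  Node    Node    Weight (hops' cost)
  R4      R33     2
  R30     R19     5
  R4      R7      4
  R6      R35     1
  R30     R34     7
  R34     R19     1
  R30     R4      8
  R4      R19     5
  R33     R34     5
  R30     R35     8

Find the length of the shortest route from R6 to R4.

Enumerating some paths:
R6–R35–R30–R19–R4: 1+8+5+5 = 19
R6–R35–R30–R34–R19–R4: 1+8+7+1+5 = 22
R6–R35–R30–R19–R34–R33–R4: 1+8+5+1+5+2 = 22
R6–R35–R30–R4: 1+8+8 = 17
The minimum is 17 hops' cost via R6–R35–R30–R4.

17 hops' cost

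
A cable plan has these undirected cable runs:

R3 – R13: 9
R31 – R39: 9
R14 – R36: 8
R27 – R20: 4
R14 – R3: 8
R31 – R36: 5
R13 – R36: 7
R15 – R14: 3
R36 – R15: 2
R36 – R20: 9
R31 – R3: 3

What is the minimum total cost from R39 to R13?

Enumerating some paths:
R39–R31–R3–R14–R15–R36–R13: 9+3+8+3+2+7 = 32
R39–R31–R3–R14–R36–R13: 9+3+8+8+7 = 35
R39–R31–R3–R13: 9+3+9 = 21
The minimum is 21 via R39–R31–R3–R13.

21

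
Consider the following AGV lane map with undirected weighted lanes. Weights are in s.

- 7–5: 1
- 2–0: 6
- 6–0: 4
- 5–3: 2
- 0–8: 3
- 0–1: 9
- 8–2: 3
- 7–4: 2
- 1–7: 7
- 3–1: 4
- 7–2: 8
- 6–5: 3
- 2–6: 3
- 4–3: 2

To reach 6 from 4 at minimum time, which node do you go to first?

7

Candidate routes:
4–7–2–6: 2+8+3 = 13
4–7–5–6: 2+1+3 = 6
4–3–5–6: 2+2+3 = 7
Cheapest is 4–7–5–6 at 6 s.
So from 4 the first move is to 7.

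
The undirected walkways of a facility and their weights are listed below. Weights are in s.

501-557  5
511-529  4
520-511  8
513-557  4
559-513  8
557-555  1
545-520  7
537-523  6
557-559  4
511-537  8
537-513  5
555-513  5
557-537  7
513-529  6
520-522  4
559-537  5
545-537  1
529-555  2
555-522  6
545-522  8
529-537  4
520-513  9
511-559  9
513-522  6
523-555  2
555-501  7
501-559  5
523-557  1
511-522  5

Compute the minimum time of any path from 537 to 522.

9 s

Shortest distances from 537:
537: 0
545: 1  (via 537)
529: 4  (via 537)
513: 5  (via 537)
559: 5  (via 537)
523: 6  (via 537)
555: 6  (via 529)
557: 7  (via 537)
511: 8  (via 537)
520: 8  (via 545)
522: 9  (via 545)
Shortest route: 537–545–522 = 9 s.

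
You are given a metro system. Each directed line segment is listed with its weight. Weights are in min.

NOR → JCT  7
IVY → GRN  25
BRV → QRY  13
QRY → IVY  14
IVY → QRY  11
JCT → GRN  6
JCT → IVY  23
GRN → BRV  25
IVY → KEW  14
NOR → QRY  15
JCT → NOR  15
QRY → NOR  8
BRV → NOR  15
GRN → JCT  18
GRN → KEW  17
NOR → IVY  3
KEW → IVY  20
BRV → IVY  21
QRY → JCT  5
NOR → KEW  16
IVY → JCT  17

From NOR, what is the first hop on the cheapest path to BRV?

JCT

Candidate routes:
NOR–IVY–QRY–JCT–GRN–BRV: 3+11+5+6+25 = 50
NOR–QRY–JCT–GRN–BRV: 15+5+6+25 = 51
NOR–IVY–JCT–GRN–BRV: 3+17+6+25 = 51
NOR–JCT–GRN–BRV: 7+6+25 = 38
The minimum is 38 min via NOR–JCT–GRN–BRV.
So from NOR the first move is to JCT.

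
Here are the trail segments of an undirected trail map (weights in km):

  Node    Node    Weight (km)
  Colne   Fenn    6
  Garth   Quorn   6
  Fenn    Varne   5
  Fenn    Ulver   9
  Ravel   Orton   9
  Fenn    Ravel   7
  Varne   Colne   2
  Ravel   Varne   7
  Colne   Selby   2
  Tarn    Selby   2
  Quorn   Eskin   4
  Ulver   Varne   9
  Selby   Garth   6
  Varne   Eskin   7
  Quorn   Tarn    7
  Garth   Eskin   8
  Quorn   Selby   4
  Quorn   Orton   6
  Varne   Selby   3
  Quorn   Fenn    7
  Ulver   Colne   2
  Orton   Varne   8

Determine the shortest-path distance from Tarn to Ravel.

Settle nodes by increasing distance from Tarn:
Tarn: 0
Selby: 2  (via Tarn)
Colne: 4  (via Selby)
Varne: 5  (via Selby)
Ulver: 6  (via Colne)
Quorn: 6  (via Selby)
Garth: 8  (via Selby)
Eskin: 10  (via Quorn)
Fenn: 10  (via Colne)
Ravel: 12  (via Varne)
Shortest route: Tarn → Selby → Varne → Ravel = 12 km.

12 km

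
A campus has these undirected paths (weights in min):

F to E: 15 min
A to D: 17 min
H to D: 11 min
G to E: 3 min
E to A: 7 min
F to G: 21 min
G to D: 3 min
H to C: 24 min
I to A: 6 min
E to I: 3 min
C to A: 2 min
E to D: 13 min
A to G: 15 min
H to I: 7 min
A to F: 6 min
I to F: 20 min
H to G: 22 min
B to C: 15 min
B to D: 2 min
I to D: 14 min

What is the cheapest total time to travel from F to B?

Candidate routes:
F–A–C–B: 6+2+15 = 23
F–A–E–G–D–B: 6+7+3+3+2 = 21
The minimum is 21 min via F–A–E–G–D–B.

21 min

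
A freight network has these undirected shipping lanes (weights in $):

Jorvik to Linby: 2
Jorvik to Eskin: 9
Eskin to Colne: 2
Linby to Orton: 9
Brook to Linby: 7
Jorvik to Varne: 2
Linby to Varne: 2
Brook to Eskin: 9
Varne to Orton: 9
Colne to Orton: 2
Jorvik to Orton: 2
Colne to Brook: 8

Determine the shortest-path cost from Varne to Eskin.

Shortest distances from Varne:
Varne: 0
Jorvik: 2  (via Varne)
Linby: 2  (via Varne)
Orton: 4  (via Jorvik)
Colne: 6  (via Orton)
Eskin: 8  (via Colne)
Shortest route: Varne → Jorvik → Orton → Colne → Eskin = $8.

$8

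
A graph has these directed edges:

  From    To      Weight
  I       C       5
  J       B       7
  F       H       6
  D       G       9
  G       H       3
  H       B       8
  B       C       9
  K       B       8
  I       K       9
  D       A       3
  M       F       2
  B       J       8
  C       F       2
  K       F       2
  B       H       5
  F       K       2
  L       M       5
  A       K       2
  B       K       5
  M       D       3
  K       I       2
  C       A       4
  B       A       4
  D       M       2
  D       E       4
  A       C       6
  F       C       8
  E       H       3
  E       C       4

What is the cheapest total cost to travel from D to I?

Compare a few routes:
D - A - K - I: 3+2+2 = 7
D - M - F - K - I: 2+2+2+2 = 8
The minimum is 7 via D - A - K - I.

7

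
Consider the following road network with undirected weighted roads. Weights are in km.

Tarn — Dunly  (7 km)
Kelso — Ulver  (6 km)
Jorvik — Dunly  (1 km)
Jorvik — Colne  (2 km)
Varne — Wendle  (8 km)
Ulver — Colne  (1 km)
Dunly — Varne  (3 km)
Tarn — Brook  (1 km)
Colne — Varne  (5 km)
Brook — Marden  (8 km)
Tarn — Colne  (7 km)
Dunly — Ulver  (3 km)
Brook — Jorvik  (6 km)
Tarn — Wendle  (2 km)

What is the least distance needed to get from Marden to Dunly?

Candidate routes:
Marden–Brook–Jorvik–Dunly: 8+6+1 = 15
Marden–Brook–Tarn–Dunly: 8+1+7 = 16
Cheapest is Marden–Brook–Jorvik–Dunly at 15 km.

15 km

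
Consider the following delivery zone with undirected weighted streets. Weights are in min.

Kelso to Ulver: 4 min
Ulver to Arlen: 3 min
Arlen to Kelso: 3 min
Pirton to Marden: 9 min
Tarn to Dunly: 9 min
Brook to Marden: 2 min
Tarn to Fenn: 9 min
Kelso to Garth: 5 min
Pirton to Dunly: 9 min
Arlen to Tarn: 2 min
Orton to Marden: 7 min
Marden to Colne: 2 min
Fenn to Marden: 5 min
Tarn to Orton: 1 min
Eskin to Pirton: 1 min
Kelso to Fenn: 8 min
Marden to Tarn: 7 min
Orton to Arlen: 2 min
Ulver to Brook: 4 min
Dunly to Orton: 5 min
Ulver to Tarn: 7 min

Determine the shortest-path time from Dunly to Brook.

14 min

Shortest distances from Dunly:
Dunly: 0
Orton: 5  (via Dunly)
Tarn: 6  (via Orton)
Arlen: 7  (via Orton)
Pirton: 9  (via Dunly)
Ulver: 10  (via Arlen)
Eskin: 10  (via Pirton)
Kelso: 10  (via Arlen)
Marden: 12  (via Orton)
Brook: 14  (via Ulver)
Shortest route: Dunly → Orton → Arlen → Ulver → Brook = 14 min.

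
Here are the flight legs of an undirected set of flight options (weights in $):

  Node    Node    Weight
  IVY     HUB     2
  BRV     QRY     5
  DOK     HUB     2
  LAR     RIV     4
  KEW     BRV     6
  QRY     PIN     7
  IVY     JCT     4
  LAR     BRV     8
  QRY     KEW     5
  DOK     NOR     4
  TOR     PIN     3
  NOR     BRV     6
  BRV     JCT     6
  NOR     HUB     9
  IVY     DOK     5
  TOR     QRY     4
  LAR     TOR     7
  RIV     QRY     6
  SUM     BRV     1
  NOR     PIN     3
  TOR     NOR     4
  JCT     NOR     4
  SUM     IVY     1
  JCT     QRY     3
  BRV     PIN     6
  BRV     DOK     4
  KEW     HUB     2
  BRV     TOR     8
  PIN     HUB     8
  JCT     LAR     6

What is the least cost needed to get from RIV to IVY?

Shortest distances from RIV:
RIV: 0
LAR: 4  (via RIV)
QRY: 6  (via RIV)
JCT: 9  (via QRY)
TOR: 10  (via QRY)
KEW: 11  (via QRY)
BRV: 11  (via QRY)
SUM: 12  (via BRV)
IVY: 13  (via JCT)
Shortest route: RIV–QRY–JCT–IVY = $13.

$13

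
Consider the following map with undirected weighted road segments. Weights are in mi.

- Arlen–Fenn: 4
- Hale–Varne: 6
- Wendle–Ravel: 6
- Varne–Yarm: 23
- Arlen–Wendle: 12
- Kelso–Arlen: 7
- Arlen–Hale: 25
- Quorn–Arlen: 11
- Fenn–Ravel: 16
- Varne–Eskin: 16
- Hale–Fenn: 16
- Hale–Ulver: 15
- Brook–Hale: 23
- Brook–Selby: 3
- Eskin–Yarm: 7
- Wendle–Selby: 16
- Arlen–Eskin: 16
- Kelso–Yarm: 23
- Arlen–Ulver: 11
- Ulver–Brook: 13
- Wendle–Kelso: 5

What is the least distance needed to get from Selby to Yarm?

44 mi

Settle nodes by increasing distance from Selby:
Selby: 0
Brook: 3  (via Selby)
Wendle: 16  (via Selby)
Ulver: 16  (via Brook)
Kelso: 21  (via Wendle)
Ravel: 22  (via Wendle)
Hale: 26  (via Brook)
Arlen: 27  (via Ulver)
Fenn: 31  (via Arlen)
Varne: 32  (via Hale)
Quorn: 38  (via Arlen)
Eskin: 43  (via Arlen)
Yarm: 44  (via Kelso)
Shortest route: Selby–Wendle–Kelso–Yarm = 44 mi.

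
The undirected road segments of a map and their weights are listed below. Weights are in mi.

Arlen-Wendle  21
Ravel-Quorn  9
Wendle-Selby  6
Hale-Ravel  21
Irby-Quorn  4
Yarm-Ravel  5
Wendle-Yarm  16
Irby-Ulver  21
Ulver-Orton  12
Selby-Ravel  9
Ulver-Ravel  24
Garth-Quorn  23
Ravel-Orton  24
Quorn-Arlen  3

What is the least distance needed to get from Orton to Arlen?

36 mi

Candidate routes:
Orton–Ulver–Irby–Quorn–Arlen: 12+21+4+3 = 40
Orton–Ravel–Quorn–Arlen: 24+9+3 = 36
Cheapest is Orton–Ravel–Quorn–Arlen at 36 mi.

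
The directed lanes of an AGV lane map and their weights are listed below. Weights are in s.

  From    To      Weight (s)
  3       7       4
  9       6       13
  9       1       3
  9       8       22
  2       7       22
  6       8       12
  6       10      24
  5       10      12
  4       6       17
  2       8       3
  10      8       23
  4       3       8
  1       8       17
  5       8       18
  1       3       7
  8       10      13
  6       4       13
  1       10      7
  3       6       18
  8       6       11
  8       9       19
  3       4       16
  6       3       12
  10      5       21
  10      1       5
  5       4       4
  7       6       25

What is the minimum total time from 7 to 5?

70 s

Shortest distances from 7:
7: 0
6: 25  (via 7)
3: 37  (via 6)
8: 37  (via 6)
4: 38  (via 6)
10: 49  (via 6)
1: 54  (via 10)
9: 56  (via 8)
5: 70  (via 10)
Shortest route: 7–6–10–5 = 70 s.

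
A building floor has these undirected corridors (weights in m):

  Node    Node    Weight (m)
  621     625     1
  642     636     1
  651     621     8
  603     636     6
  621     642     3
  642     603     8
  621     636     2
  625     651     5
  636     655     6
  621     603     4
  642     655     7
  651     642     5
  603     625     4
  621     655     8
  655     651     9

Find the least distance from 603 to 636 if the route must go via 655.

18 m

Best 603 to 655: 603–621–655 costing 12
Best 655 to 636: 655–636 costing 6
Total via 655: 12 + 6 = 18 m.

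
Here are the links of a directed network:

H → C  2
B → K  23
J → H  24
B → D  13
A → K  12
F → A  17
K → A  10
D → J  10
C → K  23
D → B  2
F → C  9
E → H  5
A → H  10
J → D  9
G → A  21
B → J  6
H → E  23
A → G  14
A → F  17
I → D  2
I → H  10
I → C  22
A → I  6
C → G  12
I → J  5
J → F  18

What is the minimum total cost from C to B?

Compare a few routes:
C - K - A - I - J - D - B: 23+10+6+5+9+2 = 55
C - G - A - I - J - D - B: 12+21+6+5+9+2 = 55
C - G - A - I - D - B: 12+21+6+2+2 = 43
Cheapest is C - G - A - I - D - B at 43.

43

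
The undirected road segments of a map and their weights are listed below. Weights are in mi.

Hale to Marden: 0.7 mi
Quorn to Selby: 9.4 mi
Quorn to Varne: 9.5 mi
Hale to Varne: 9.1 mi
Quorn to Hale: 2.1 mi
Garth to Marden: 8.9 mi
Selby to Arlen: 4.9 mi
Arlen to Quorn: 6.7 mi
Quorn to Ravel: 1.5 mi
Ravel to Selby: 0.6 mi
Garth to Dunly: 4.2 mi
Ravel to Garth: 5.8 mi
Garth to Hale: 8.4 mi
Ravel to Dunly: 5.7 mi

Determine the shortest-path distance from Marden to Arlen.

9.5 mi

Candidate routes:
Marden → Hale → Quorn → Selby → Arlen: 0.7+2.1+9.4+4.9 = 17.1
Marden → Hale → Quorn → Ravel → Selby → Arlen: 0.7+2.1+1.5+0.6+4.9 = 9.8
Marden → Hale → Quorn → Arlen: 0.7+2.1+6.7 = 9.5
The minimum is 9.5 mi via Marden → Hale → Quorn → Arlen.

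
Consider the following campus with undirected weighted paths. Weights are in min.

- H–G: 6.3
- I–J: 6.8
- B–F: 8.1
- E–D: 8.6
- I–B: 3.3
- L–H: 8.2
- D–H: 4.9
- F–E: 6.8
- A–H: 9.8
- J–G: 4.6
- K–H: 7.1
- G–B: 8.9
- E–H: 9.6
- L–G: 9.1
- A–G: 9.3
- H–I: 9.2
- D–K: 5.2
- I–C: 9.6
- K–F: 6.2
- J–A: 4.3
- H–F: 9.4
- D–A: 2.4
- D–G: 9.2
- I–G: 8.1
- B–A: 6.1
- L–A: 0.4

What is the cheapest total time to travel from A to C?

19 min

Shortest distances from A:
A: 0
L: 0.4  (via A)
D: 2.4  (via A)
J: 4.3  (via A)
B: 6.1  (via A)
H: 7.3  (via D)
K: 7.6  (via D)
G: 8.9  (via J)
I: 9.4  (via B)
E: 11  (via D)
F: 13.8  (via K)
C: 19  (via I)
Shortest route: A–B–I–C = 19 min.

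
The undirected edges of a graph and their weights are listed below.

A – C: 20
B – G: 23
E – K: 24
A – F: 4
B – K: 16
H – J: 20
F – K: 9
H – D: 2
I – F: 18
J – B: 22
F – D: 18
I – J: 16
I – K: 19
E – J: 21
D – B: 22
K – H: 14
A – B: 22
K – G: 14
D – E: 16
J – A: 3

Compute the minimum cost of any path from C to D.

Compare a few routes:
C - A - F - D: 20+4+18 = 42
C - A - J - H - D: 20+3+20+2 = 45
Cheapest is C - A - F - D at 42.

42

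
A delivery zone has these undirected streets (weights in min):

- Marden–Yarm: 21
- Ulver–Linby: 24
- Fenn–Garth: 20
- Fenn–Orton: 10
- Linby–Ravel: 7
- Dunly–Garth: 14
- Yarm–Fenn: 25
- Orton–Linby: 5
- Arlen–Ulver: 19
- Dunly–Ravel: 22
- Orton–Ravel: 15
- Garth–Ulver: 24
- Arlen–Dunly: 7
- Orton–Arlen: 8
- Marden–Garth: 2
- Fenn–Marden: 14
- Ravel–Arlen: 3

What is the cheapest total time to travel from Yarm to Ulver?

47 min

Enumerating some paths:
Yarm → Fenn → Orton → Arlen → Ulver: 25+10+8+19 = 62
Yarm → Marden → Garth → Ulver: 21+2+24 = 47
Cheapest is Yarm → Marden → Garth → Ulver at 47 min.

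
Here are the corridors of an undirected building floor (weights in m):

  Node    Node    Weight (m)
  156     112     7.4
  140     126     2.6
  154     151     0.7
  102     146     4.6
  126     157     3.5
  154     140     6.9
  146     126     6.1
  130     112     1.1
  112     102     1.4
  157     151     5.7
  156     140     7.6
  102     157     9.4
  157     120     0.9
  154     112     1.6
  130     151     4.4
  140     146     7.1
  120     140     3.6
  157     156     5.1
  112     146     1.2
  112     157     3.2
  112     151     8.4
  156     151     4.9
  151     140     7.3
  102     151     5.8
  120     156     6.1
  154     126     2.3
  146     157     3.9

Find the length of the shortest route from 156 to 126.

7.9 m

Enumerating some paths:
156–140–126: 7.6+2.6 = 10.2
156–157–126: 5.1+3.5 = 8.6
156–151–154–126: 4.9+0.7+2.3 = 7.9
The minimum is 7.9 m via 156–151–154–126.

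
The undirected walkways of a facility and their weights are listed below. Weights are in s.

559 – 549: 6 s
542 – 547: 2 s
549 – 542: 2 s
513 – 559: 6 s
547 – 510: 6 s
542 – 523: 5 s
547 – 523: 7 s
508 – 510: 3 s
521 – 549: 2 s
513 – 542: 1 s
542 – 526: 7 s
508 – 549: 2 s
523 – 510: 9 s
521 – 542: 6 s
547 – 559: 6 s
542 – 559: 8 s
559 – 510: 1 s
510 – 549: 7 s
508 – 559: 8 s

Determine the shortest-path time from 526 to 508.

Enumerating some paths:
526 → 542 → 521 → 549 → 508: 7+6+2+2 = 17
526 → 542 → 549 → 508: 7+2+2 = 11
526 → 542 → 547 → 510 → 508: 7+2+6+3 = 18
Cheapest is 526 → 542 → 549 → 508 at 11 s.

11 s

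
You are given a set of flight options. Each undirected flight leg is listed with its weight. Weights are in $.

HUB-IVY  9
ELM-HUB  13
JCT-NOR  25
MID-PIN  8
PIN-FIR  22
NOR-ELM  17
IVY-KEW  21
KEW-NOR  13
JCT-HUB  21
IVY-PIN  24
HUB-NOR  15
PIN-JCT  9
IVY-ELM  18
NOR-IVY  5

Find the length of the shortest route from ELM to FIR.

Enumerating some paths:
ELM → IVY → PIN → FIR: 18+24+22 = 64
ELM → HUB → JCT → PIN → FIR: 13+21+9+22 = 65
ELM → HUB → IVY → PIN → FIR: 13+9+24+22 = 68
The minimum is $64 via ELM → IVY → PIN → FIR.

$64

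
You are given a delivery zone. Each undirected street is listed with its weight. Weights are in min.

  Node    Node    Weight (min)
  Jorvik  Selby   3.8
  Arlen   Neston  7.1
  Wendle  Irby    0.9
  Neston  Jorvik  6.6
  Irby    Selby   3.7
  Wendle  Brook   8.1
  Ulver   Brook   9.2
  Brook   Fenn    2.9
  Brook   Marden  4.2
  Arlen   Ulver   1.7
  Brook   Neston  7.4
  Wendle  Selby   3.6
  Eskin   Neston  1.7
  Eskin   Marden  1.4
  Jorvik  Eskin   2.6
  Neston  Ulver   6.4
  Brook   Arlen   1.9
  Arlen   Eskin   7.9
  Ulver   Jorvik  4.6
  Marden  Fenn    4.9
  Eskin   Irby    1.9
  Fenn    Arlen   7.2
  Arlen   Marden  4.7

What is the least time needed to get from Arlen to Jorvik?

6.3 min

Enumerating some paths:
Arlen - Ulver - Jorvik: 1.7+4.6 = 6.3
Arlen - Brook - Marden - Eskin - Jorvik: 1.9+4.2+1.4+2.6 = 10.1
Arlen - Marden - Eskin - Jorvik: 4.7+1.4+2.6 = 8.7
Cheapest is Arlen - Ulver - Jorvik at 6.3 min.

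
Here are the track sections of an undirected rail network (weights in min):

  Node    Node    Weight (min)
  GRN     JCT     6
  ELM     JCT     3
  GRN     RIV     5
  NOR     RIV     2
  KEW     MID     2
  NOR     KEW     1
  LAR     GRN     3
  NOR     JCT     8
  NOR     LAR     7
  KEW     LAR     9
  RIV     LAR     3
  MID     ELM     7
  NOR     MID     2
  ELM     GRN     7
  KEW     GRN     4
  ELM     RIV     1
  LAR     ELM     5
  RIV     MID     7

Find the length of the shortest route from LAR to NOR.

5 min

Compare a few routes:
LAR → NOR: 7 = 7
LAR → RIV → NOR: 3+2 = 5
Cheapest is LAR → RIV → NOR at 5 min.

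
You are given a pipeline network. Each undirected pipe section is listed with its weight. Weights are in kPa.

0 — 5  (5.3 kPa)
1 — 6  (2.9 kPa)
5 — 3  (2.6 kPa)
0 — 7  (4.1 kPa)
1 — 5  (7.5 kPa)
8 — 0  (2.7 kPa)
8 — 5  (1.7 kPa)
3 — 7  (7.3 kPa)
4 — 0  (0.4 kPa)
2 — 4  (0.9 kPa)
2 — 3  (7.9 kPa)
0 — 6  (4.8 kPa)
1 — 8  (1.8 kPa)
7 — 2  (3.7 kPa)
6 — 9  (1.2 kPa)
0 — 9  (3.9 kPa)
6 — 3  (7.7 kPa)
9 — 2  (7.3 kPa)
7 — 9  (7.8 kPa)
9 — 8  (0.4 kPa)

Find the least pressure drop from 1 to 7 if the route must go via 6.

11.3 kPa

Shortest 1→6: 1–6 = 2.9
Shortest 6→7: 6–9–8–0–7 = 8.4
Total via 6: 2.9 + 8.4 = 11.3 kPa.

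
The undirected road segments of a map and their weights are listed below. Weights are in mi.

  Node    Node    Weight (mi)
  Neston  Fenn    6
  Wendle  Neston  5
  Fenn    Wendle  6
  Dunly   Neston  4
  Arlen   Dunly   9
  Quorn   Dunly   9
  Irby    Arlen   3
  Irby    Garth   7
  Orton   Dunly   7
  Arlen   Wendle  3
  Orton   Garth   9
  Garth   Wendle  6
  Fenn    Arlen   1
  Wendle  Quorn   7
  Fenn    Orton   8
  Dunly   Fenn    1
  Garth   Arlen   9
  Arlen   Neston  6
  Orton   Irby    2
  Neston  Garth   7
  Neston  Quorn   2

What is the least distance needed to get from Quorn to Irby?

Settle nodes by increasing distance from Quorn:
Quorn: 0
Neston: 2  (via Quorn)
Dunly: 6  (via Neston)
Fenn: 7  (via Dunly)
Wendle: 7  (via Quorn)
Arlen: 8  (via Neston)
Garth: 9  (via Neston)
Irby: 11  (via Arlen)
Shortest route: Quorn–Neston–Arlen–Irby = 11 mi.

11 mi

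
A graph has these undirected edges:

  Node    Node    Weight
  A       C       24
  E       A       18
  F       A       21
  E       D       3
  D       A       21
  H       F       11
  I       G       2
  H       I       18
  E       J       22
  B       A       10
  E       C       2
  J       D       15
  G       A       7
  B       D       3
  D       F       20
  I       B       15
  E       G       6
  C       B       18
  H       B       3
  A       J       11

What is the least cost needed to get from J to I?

Shortest distances from J:
J: 0
A: 11  (via J)
D: 15  (via J)
B: 18  (via D)
E: 18  (via D)
G: 18  (via A)
C: 20  (via E)
I: 20  (via G)
Shortest route: J → A → G → I = 20.

20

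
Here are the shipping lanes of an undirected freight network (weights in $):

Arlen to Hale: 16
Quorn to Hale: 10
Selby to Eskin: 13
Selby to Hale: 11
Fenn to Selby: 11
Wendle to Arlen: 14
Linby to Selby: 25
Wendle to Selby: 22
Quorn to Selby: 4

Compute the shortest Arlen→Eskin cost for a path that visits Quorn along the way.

Best Arlen to Quorn: Arlen–Hale–Quorn costing 26
Best Quorn to Eskin: Quorn–Selby–Eskin costing 17
Total via Quorn: 26 + 17 = $43.

$43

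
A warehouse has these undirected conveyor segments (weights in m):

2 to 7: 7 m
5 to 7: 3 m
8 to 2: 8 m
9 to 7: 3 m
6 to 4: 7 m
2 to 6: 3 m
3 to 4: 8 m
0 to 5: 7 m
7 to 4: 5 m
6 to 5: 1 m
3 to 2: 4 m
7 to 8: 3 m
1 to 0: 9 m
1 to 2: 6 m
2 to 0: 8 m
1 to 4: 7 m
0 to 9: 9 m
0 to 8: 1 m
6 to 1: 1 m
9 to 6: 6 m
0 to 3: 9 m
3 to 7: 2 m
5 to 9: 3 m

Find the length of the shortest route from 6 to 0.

8 m

Settle nodes by increasing distance from 6:
6: 0
1: 1  (via 6)
5: 1  (via 6)
2: 3  (via 6)
7: 4  (via 5)
9: 4  (via 5)
3: 6  (via 7)
4: 7  (via 6)
8: 7  (via 7)
0: 8  (via 5)
Shortest route: 6 → 5 → 0 = 8 m.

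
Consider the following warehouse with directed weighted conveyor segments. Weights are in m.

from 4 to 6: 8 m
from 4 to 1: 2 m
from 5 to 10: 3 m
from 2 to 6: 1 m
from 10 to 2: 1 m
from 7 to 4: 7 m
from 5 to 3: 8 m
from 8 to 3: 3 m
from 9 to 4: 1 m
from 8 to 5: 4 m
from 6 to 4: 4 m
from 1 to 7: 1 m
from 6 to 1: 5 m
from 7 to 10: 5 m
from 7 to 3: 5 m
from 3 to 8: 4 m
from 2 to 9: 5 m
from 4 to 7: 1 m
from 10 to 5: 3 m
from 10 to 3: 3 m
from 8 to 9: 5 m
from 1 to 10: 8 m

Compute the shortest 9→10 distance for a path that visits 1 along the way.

9 m

Shortest 9→1: 9 → 4 → 1 = 3
Shortest 1→10: 1 → 7 → 10 = 6
Total via 1: 3 + 6 = 9 m.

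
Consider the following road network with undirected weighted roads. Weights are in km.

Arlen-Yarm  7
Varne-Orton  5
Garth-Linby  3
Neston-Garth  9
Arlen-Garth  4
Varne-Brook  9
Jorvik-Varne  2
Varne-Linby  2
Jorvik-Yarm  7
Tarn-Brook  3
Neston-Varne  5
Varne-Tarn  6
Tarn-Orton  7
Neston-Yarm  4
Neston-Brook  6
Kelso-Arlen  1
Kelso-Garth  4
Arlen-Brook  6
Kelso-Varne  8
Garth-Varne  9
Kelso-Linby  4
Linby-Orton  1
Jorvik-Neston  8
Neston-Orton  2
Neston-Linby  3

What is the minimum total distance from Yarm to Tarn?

13 km

Shortest distances from Yarm:
Yarm: 0
Neston: 4  (via Yarm)
Orton: 6  (via Neston)
Arlen: 7  (via Yarm)
Jorvik: 7  (via Yarm)
Linby: 7  (via Neston)
Kelso: 8  (via Arlen)
Varne: 9  (via Neston)
Garth: 10  (via Linby)
Brook: 10  (via Neston)
Tarn: 13  (via Orton)
Shortest route: Yarm → Neston → Orton → Tarn = 13 km.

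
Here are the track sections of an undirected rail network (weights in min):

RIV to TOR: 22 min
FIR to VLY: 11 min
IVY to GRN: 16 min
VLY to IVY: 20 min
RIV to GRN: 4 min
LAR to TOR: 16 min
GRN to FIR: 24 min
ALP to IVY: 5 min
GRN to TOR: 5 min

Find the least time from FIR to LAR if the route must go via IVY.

Best FIR to IVY: FIR → VLY → IVY costing 31
Shortest IVY→LAR: IVY → GRN → TOR → LAR = 37
Total via IVY: 31 + 37 = 68 min.

68 min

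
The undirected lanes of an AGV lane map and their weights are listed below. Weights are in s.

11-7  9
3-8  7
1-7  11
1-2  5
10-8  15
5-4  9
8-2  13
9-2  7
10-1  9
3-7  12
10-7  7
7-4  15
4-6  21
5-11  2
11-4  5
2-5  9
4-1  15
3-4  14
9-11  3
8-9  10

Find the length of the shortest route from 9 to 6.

29 s

Running Dijkstra from 9:
9: 0
11: 3  (via 9)
5: 5  (via 11)
2: 7  (via 9)
4: 8  (via 11)
8: 10  (via 9)
1: 12  (via 2)
7: 12  (via 11)
3: 17  (via 8)
10: 19  (via 7)
6: 29  (via 4)
Shortest route: 9–11–4–6 = 29 s.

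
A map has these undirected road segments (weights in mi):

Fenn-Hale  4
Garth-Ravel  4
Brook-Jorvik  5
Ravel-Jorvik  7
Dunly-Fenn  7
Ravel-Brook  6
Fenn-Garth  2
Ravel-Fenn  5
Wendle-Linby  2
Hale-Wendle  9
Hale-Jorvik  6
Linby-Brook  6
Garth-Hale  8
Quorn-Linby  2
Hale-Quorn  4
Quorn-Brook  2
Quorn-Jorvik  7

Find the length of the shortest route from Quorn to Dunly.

Candidate routes:
Quorn - Brook - Ravel - Fenn - Dunly: 2+6+5+7 = 20
Quorn - Hale - Fenn - Dunly: 4+4+7 = 15
Cheapest is Quorn - Hale - Fenn - Dunly at 15 mi.

15 mi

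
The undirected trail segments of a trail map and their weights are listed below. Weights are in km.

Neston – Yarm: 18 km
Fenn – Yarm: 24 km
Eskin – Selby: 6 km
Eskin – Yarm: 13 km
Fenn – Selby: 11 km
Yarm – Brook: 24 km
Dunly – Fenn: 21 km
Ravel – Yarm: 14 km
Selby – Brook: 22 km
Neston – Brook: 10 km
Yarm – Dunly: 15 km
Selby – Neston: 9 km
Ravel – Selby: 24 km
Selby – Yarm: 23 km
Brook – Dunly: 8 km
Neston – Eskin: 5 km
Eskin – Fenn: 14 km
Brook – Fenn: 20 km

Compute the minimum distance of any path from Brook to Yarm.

Compare a few routes:
Brook–Dunly–Yarm: 8+15 = 23
Brook–Yarm: 24 = 24
The minimum is 23 km via Brook–Dunly–Yarm.

23 km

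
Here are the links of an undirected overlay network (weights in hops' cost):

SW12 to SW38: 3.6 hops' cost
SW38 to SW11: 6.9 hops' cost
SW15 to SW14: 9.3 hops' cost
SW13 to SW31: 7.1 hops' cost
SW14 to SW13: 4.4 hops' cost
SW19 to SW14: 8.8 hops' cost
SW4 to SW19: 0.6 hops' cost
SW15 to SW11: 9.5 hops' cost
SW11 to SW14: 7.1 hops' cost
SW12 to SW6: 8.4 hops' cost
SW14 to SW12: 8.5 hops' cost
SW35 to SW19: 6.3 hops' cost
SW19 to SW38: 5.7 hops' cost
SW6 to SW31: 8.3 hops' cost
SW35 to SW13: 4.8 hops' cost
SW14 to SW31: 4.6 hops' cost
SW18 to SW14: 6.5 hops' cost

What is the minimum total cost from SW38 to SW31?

16.7 hops' cost

Compare a few routes:
SW38–SW19–SW14–SW31: 5.7+8.8+4.6 = 19.1
SW38–SW12–SW14–SW31: 3.6+8.5+4.6 = 16.7
SW38–SW11–SW14–SW31: 6.9+7.1+4.6 = 18.6
Cheapest is SW38–SW12–SW14–SW31 at 16.7 hops' cost.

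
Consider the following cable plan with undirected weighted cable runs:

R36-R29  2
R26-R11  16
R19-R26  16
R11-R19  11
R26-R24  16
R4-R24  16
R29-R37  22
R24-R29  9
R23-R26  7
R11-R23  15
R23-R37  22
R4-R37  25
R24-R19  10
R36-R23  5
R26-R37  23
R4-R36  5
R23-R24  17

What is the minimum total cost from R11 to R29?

Settle nodes by increasing distance from R11:
R11: 0
R19: 11  (via R11)
R23: 15  (via R11)
R26: 16  (via R11)
R36: 20  (via R23)
R24: 21  (via R19)
R29: 22  (via R36)
Shortest route: R11–R23–R36–R29 = 22.

22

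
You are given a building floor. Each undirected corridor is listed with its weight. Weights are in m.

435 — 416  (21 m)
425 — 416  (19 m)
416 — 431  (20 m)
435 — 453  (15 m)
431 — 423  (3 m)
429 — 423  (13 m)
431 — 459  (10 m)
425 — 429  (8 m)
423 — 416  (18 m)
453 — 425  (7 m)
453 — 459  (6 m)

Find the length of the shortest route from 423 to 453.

Running Dijkstra from 423:
423: 0
431: 3  (via 423)
459: 13  (via 431)
429: 13  (via 423)
416: 18  (via 423)
453: 19  (via 459)
Shortest route: 423 → 431 → 459 → 453 = 19 m.

19 m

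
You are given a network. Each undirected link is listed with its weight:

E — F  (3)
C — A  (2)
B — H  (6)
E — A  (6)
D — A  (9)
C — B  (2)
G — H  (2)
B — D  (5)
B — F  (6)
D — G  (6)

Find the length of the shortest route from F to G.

14

Enumerating some paths:
F → E → A → C → B → H → G: 3+6+2+2+6+2 = 21
F → B → H → G: 6+6+2 = 14
F → B → D → G: 6+5+6 = 17
Cheapest is F → B → H → G at 14.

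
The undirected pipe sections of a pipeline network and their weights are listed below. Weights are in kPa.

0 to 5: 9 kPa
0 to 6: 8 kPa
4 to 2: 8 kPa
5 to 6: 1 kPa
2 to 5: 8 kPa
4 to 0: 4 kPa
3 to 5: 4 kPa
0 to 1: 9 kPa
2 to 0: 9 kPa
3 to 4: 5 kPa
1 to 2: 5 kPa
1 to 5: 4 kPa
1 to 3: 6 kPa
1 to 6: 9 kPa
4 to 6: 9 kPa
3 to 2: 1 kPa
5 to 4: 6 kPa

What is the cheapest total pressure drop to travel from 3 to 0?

Shortest distances from 3:
3: 0
2: 1  (via 3)
5: 4  (via 3)
4: 5  (via 3)
6: 5  (via 5)
1: 6  (via 3)
0: 9  (via 4)
Shortest route: 3 → 4 → 0 = 9 kPa.

9 kPa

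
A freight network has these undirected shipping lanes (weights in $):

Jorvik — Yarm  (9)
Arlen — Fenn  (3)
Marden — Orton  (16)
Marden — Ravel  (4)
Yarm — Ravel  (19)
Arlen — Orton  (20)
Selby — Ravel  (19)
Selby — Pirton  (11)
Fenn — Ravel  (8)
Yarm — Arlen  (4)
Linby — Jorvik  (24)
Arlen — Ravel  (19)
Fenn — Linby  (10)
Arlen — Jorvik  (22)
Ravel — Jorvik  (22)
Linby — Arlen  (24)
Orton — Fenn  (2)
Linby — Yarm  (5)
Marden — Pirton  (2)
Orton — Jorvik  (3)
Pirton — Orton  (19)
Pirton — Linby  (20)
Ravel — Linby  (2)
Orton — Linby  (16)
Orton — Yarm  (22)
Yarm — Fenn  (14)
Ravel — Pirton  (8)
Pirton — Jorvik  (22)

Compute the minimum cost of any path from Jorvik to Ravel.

$13

Enumerating some paths:
Jorvik - Yarm - Linby - Ravel: 9+5+2 = 16
Jorvik - Orton - Fenn - Linby - Ravel: 3+2+10+2 = 17
Jorvik - Orton - Fenn - Ravel: 3+2+8 = 13
The minimum is $13 via Jorvik - Orton - Fenn - Ravel.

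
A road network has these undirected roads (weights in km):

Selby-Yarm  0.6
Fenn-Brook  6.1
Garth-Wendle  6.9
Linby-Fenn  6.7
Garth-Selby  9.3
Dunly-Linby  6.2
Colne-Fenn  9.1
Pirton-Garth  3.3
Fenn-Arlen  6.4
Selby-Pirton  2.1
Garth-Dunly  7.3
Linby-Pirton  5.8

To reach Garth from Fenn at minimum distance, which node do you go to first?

Candidate routes:
Fenn–Linby–Dunly–Garth: 6.7+6.2+7.3 = 20.2
Fenn–Linby–Pirton–Garth: 6.7+5.8+3.3 = 15.8
Cheapest is Fenn–Linby–Pirton–Garth at 15.8 km.
So from Fenn the first move is to Linby.

Linby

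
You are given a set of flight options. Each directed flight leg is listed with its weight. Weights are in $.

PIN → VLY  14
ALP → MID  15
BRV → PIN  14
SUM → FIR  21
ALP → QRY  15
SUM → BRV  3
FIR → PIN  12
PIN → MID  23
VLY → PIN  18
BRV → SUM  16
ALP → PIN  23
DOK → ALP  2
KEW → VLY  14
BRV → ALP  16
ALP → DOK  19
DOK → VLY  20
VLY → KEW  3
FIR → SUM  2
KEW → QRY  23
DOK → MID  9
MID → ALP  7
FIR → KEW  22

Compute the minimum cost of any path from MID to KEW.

$47

Enumerating some paths:
MID → ALP → PIN → VLY → KEW: 7+23+14+3 = 47
MID → ALP → DOK → VLY → KEW: 7+19+20+3 = 49
Cheapest is MID → ALP → PIN → VLY → KEW at $47.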